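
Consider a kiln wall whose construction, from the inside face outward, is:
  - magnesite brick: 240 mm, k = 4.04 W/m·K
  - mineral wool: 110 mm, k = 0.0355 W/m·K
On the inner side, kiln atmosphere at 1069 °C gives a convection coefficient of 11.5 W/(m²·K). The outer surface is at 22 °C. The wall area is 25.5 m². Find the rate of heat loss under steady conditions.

Model the wall as resistances in series:
R_inner film = 1/(h_i·A) = 1/(11.5×25.5) = 0.00341 K/W
R_magnesite brick = L/(kA) = 0.24/(4.04×25.5) = 0.00233 K/W
R_mineral wool = L/(kA) = 0.11/(0.0355×25.5) = 0.1215 K/W
R_total = 0.1273 K/W
Q = ΔT / R_total = 1047 / 0.1273

Q ≈ 8230 W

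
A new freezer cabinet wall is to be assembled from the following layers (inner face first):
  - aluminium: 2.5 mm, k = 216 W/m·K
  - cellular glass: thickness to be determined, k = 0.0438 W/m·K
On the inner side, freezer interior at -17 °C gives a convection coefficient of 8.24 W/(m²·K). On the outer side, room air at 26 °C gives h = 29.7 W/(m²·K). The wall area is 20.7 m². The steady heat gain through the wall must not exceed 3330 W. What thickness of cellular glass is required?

L ≈ 4.92 mm

Model the wall as resistances in series:
R_inner film = 1/(h_i·A) = 1/(8.24×20.7) = 0.005863 K/W
R_aluminium = L/(kA) = 0.0025/(216×20.7) = 5.591×10^-7 K/W
R_outer film = 1/(h_o·A) = 1/(29.7×20.7) = 0.001627 K/W
Sum of the known resistances R_other = 0.00749 K/W
Required total resistance R_tot = ΔT/Q_allow = 43/3330 = 0.01291 K/W
R_cellular glass = R_tot − R_other = 0.005423 K/W
L = R·k·A = 0.005423×0.0438×20.7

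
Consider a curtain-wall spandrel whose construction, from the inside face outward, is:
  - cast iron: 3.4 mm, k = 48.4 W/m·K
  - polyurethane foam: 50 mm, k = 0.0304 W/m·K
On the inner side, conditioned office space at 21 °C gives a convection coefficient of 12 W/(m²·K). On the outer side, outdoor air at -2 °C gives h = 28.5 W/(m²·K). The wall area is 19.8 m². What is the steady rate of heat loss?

Model the wall as resistances in series:
R_inner film = 1/(h_i·A) = 1/(12×19.8) = 0.004209 K/W
R_cast iron = L/(kA) = 0.0034/(48.4×19.8) = 3.548×10^-6 K/W
R_polyurethane foam = L/(kA) = 0.05/(0.0304×19.8) = 0.08307 K/W
R_outer film = 1/(h_o·A) = 1/(28.5×19.8) = 0.001772 K/W
R_total = 0.08905 K/W
Q = ΔT / R_total = 23 / 0.08905

Q ≈ 258 W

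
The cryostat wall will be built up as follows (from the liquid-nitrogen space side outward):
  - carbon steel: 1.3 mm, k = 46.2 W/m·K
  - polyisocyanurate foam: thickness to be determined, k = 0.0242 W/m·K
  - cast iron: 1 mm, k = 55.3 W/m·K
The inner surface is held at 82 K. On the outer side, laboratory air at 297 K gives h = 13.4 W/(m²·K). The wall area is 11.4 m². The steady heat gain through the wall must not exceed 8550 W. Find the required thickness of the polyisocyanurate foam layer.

Using the resistance-network approach (series):
R_carbon steel = L/(kA) = 0.0013/(46.2×11.4) = 2.468×10^-6 K/W
R_cast iron = L/(kA) = 0.001/(55.3×11.4) = 1.586×10^-6 K/W
R_outer film = 1/(h_o·A) = 1/(13.4×11.4) = 0.006546 K/W
Sum of the known resistances R_other = 0.00655 K/W
Required total resistance R_tot = ΔT/Q_allow = 215/8550 = 0.02515 K/W
R_polyisocyanurate foam = R_tot − R_other = 0.0186 K/W
L = R·k·A = 0.0186×0.0242×11.4

L ≈ 5.13 mm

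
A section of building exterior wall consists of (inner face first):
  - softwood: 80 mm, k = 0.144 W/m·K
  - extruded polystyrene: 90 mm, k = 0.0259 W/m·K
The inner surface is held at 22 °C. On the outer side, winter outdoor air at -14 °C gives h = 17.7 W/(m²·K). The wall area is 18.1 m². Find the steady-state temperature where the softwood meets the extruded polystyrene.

Model the wall as resistances in series:
R_softwood = L/(kA) = 0.08/(0.144×18.1) = 0.03069 K/W
R_extruded polystyrene = L/(kA) = 0.09/(0.0259×18.1) = 0.192 K/W
R_outer film = 1/(h_o·A) = 1/(17.7×18.1) = 0.003121 K/W
R_total = 0.2258 K/W;  Q = ΔT/R_total = 36/0.2258 = 159.4 W
T_interface = T_inner − Q·ΣR(inner→interface) = 22 − 159×0.03069

T ≈ 17.1 °C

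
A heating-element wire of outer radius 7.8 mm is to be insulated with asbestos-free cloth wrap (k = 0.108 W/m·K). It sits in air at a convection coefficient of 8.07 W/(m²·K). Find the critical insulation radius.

r_cr ≈ 13.4 mm

For a cylinder r_cr = k/h = 0.108/8.07
r_cr = 13.4 mm; since the bare radius (7.8 mm) is below r_cr, adding a thin layer of insulation will *increase* heat loss.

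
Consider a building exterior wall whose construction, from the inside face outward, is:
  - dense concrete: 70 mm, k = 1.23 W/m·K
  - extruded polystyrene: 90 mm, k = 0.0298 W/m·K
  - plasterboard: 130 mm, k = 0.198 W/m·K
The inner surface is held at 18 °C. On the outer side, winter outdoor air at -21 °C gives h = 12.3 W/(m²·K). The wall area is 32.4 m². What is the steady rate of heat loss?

Treating each layer as a thermal resistance in series:
R_dense concrete = L/(kA) = 0.07/(1.23×32.4) = 0.001756 K/W
R_extruded polystyrene = L/(kA) = 0.09/(0.0298×32.4) = 0.09321 K/W
R_plasterboard = L/(kA) = 0.13/(0.198×32.4) = 0.02026 K/W
R_outer film = 1/(h_o·A) = 1/(12.3×32.4) = 0.002509 K/W
R_total = 0.1177 K/W
Q = ΔT / R_total = 39 / 0.1177

Q ≈ 331 W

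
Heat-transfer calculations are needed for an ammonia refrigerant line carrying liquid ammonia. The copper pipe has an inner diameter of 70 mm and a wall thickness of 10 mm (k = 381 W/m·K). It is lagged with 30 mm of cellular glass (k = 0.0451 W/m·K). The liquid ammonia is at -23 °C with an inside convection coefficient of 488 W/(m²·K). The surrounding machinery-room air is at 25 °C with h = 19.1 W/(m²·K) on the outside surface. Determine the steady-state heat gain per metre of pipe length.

For a radial system each layer contributes R = ln(r_out/r_in)/(2πkL); films add R = 1/(hA).
R_inner film = 1/(h_i·2πr₁L) = 1/(488×2π×0.035×1) = 0.009318 K/W
R_copper pipe wall = ln(45/35)/(2π×381×1) = 1.05×10^-4 K/W
R_cellular glass = ln(75/45)/(2π×0.0451×1) = 1.803 K/W
R_outer film = 1/(h_o·2πr_oL) = 1/(19.1×2π×0.075×1) = 0.1111 K/W
R_total = 1.923 K/W
Q = ΔT/R_total = 48/1.923

q′ ≈ 25 W/m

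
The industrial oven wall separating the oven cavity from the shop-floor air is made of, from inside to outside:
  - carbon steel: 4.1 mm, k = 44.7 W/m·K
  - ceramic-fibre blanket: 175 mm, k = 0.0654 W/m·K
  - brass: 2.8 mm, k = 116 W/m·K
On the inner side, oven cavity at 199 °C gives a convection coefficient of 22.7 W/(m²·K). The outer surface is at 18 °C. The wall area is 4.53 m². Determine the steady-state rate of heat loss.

Q ≈ 301 W

Thermal resistances in series:
R_inner film = 1/(h_i·A) = 1/(22.7×4.53) = 0.009725 K/W
R_carbon steel = L/(kA) = 0.0041/(44.7×4.53) = 2.025×10^-5 K/W
R_ceramic-fibre blanket = L/(kA) = 0.175/(0.0654×4.53) = 0.5907 K/W
R_brass = L/(kA) = 0.0028/(116×4.53) = 5.328×10^-6 K/W
R_total = 0.6004 K/W
Q = ΔT / R_total = 181 / 0.6004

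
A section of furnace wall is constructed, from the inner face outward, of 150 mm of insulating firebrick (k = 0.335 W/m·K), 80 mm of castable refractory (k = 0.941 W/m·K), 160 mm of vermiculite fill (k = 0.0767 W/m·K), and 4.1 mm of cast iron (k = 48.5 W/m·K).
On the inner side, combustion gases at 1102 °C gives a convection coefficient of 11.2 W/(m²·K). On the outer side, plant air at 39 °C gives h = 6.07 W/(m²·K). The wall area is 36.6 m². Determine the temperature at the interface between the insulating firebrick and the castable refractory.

Treating each layer as a thermal resistance in series:
R_inner film = 1/(h_i·A) = 1/(11.2×36.6) = 0.00244 K/W
R_insulating firebrick = L/(kA) = 0.15/(0.335×36.6) = 0.01223 K/W
R_castable refractory = L/(kA) = 0.08/(0.941×36.6) = 0.002323 K/W
R_vermiculite fill = L/(kA) = 0.16/(0.0767×36.6) = 0.057 K/W
R_cast iron = L/(kA) = 0.0041/(48.5×36.6) = 2.31×10^-6 K/W
R_outer film = 1/(h_o·A) = 1/(6.07×36.6) = 0.004501 K/W
R_total = 0.0785 K/W;  Q = ΔT/R_total = 1063/0.0785 = 13540 W
T_interface = T_inner − Q·ΣR(inner→interface) = 1102 − 13500×0.01467

T ≈ 903 °C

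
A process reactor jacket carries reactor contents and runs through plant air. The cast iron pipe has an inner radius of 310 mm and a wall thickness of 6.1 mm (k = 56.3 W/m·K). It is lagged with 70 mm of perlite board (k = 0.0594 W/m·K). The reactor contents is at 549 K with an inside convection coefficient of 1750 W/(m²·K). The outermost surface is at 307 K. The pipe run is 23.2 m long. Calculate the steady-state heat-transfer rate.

Q ≈ 10500 W

For a radial system each layer contributes R = ln(r_out/r_in)/(2πkL); films add R = 1/(hA).
R_inner film = 1/(h_i·2πr₁L) = 1/(1750×2π×0.31×23.2) = 1.265×10^-5 K/W
R_cast iron pipe wall = ln(316.1/310)/(2π×56.3×23.2) = 2.374×10^-6 K/W
R_perlite board = ln(386.1/316.1)/(2π×0.0594×23.2) = 0.0231 K/W
R_total = 0.02312 K/W
Q = ΔT/R_total = 242/0.02312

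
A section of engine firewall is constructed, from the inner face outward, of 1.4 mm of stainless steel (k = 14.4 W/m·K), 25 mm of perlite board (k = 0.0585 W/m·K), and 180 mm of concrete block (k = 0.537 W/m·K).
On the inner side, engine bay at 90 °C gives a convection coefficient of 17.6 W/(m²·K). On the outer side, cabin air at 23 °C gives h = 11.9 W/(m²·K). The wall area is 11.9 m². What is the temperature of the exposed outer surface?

T ≈ 29.2 °C

Treating each layer as a thermal resistance in series:
R_inner film = 1/(h_i·A) = 1/(17.6×11.9) = 0.004775 K/W
R_stainless steel = L/(kA) = 0.0014/(14.4×11.9) = 8.17×10^-6 K/W
R_perlite board = L/(kA) = 0.025/(0.0585×11.9) = 0.03591 K/W
R_concrete block = L/(kA) = 0.18/(0.537×11.9) = 0.02817 K/W
R_outer film = 1/(h_o·A) = 1/(11.9×11.9) = 0.007062 K/W
R_total = 0.07592 K/W;  Q = ΔT/R_total = 67/0.07592 = 882.5 W
T_interface = T_inner − Q·ΣR(inner→interface) = 90 − 882×0.06886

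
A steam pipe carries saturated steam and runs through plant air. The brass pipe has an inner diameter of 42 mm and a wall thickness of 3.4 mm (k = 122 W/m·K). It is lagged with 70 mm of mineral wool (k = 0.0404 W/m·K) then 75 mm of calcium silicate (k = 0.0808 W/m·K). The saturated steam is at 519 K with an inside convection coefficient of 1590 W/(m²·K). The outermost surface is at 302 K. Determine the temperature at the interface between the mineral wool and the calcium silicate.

Radial resistances (cylindrical: R_cond = ln(r_o/r_i)/(2πkL), R_conv = 1/(h·2πrL)):
R_inner film = 1/(h_i·2πr₁L) = 1/(1590×2π×0.021×1) = 0.004767 K/W
R_brass pipe wall = ln(24.4/21)/(2π×122×1) = 1.958×10^-4 K/W
R_mineral wool = ln(94.4/24.4)/(2π×0.0404×1) = 5.33 K/W
R_calcium silicate = ln(169.4/94.4)/(2π×0.0808×1) = 1.152 K/W
R_total = 6.487 K/W
Q = ΔT/R_total = 217/6.487
Q = 33.5 W/m
T_interface = T_inner − Q·ΣR(inner→interface) = 519 − 33.5×5.335

T ≈ 341 K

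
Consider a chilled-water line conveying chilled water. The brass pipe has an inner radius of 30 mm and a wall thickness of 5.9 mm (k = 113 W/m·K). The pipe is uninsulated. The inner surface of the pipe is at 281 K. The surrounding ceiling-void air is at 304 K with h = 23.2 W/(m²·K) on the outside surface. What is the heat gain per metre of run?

For a radial system each layer contributes R = ln(r_out/r_in)/(2πkL); films add R = 1/(hA).
R_brass pipe wall = ln(35.9/30)/(2π×113×1) = 2.529×10^-4 K/W
R_outer film = 1/(h_o·2πr_oL) = 1/(23.2×2π×0.0359×1) = 0.1911 K/W
R_total = 0.1913 K/W
Q = ΔT/R_total = 23/0.1913

q′ ≈ 120 W/m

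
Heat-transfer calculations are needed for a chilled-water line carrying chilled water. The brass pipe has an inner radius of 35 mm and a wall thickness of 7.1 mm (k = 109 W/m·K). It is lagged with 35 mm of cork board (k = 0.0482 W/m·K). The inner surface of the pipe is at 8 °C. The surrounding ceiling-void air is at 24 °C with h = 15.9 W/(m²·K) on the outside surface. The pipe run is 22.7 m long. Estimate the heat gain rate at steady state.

Treating each annulus and film as a series resistance:
R_brass pipe wall = ln(42.1/35)/(2π×109×22.7) = 1.188×10^-5 K/W
R_cork board = ln(77.1/42.1)/(2π×0.0482×22.7) = 0.08801 K/W
R_outer film = 1/(h_o·2πr_oL) = 1/(15.9×2π×0.0771×22.7) = 0.005719 K/W
R_total = 0.09374 K/W
Q = ΔT/R_total = 16/0.09374

Q ≈ 171 W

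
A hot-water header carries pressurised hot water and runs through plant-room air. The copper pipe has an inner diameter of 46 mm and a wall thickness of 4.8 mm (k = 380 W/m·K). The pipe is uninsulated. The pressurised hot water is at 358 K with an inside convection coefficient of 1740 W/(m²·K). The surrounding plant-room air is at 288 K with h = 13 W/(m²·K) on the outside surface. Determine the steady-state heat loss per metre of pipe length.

For a radial system each layer contributes R = ln(r_out/r_in)/(2πkL); films add R = 1/(hA).
R_inner film = 1/(h_i·2πr₁L) = 1/(1740×2π×0.023×1) = 0.003977 K/W
R_copper pipe wall = ln(27.8/23)/(2π×380×1) = 7.939×10^-5 K/W
R_outer film = 1/(h_o·2πr_oL) = 1/(13×2π×0.0278×1) = 0.4404 K/W
R_total = 0.4444 K/W
Q = ΔT/R_total = 70/0.4444

q′ ≈ 158 W/m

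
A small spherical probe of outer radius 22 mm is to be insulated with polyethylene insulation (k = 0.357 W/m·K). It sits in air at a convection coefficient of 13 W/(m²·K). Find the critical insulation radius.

r_cr ≈ 54.9 mm

For a sphere r_cr = 2k/h = 2×0.357/13
r_cr = 54.9 mm; since the bare radius (22 mm) is below r_cr, adding a thin layer of insulation will *increase* heat loss.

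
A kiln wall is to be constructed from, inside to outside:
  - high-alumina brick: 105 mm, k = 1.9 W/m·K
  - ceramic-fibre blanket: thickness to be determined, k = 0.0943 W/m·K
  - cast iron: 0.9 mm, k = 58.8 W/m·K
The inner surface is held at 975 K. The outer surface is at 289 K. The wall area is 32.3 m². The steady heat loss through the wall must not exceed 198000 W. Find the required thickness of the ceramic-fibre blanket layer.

Thermal resistances in series:
R_high-alumina brick = L/(kA) = 0.105/(1.9×32.3) = 0.001711 K/W
R_cast iron = L/(kA) = 0.0009/(58.8×32.3) = 4.739×10^-7 K/W
Sum of the known resistances R_other = 0.001711 K/W
Required total resistance R_tot = ΔT/Q_allow = 686/198000 = 0.003465 K/W
R_ceramic-fibre blanket = R_tot − R_other = 0.001753 K/W
L = R·k·A = 0.001753×0.0943×32.3

L ≈ 5.34 mm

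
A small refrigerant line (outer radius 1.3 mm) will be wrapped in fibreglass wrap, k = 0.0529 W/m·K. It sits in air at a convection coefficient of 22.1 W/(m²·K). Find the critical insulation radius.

r_cr ≈ 2.39 mm

For a cylinder r_cr = k/h = 0.0529/22.1
r_cr = 2.39 mm; since the bare radius (1.3 mm) is below r_cr, adding a thin layer of insulation will *increase* heat loss.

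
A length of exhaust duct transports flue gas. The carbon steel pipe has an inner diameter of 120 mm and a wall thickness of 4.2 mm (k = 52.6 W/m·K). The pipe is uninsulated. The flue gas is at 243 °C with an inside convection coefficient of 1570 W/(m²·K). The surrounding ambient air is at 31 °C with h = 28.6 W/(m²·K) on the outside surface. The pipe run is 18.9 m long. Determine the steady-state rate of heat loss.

Q ≈ 45200 W

Per-layer cylindrical resistances, series-summed:
R_inner film = 1/(h_i·2πr₁L) = 1/(1570×2π×0.06×18.9) = 8.939×10^-5 K/W
R_carbon steel pipe wall = ln(64.2/60)/(2π×52.6×18.9) = 1.083×10^-5 K/W
R_outer film = 1/(h_o·2πr_oL) = 1/(28.6×2π×0.0642×18.9) = 0.004586 K/W
R_total = 0.004686 K/W
Q = ΔT/R_total = 212/0.004686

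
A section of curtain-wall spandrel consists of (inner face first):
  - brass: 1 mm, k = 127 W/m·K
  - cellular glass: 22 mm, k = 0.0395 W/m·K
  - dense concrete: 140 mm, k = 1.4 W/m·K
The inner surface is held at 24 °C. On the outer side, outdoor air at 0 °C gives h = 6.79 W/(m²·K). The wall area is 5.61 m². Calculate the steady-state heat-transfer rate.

Series thermal resistances:
R_brass = L/(kA) = 0.001/(127×5.61) = 1.404×10^-6 K/W
R_cellular glass = L/(kA) = 0.022/(0.0395×5.61) = 0.09928 K/W
R_dense concrete = L/(kA) = 0.14/(1.4×5.61) = 0.01783 K/W
R_outer film = 1/(h_o·A) = 1/(6.79×5.61) = 0.02625 K/W
R_total = 0.1434 K/W
Q = ΔT / R_total = 24 / 0.1434

Q ≈ 167 W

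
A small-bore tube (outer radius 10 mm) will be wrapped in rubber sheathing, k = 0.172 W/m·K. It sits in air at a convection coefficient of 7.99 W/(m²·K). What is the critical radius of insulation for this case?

For a cylinder r_cr = k/h = 0.172/7.99
r_cr = 21.5 mm; since the bare radius (10 mm) is below r_cr, adding a thin layer of insulation will *increase* heat loss.

r_cr ≈ 21.5 mm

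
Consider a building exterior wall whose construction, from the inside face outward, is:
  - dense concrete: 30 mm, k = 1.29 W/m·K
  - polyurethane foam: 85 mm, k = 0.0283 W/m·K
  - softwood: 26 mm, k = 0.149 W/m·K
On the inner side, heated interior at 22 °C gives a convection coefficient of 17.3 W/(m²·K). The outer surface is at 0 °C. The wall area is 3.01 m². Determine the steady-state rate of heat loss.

Q ≈ 20.3 W

Treating each layer as a thermal resistance in series:
R_inner film = 1/(h_i·A) = 1/(17.3×3.01) = 0.0192 K/W
R_dense concrete = L/(kA) = 0.03/(1.29×3.01) = 0.007726 K/W
R_polyurethane foam = L/(kA) = 0.085/(0.0283×3.01) = 0.9979 K/W
R_softwood = L/(kA) = 0.026/(0.149×3.01) = 0.05797 K/W
R_total = 1.083 K/W
Q = ΔT / R_total = 22 / 1.083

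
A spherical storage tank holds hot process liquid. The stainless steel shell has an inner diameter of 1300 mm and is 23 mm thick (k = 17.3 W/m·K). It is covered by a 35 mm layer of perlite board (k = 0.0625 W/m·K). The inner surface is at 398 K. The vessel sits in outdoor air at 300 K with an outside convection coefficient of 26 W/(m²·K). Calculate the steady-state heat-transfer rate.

Q ≈ 981 W

Each spherical layer contributes R = (1/r_i − 1/r_o)/(4πk):
R_stainless steel shell = (1/0.65 − 1/0.673)/(4π×17.3) = 2.418×10^-4 K/W
R_perlite board = (1/0.673 − 1/0.708)/(4π×0.0625) = 0.09353 K/W
R_outer film = 1/(h·4πr_o²) = 1/(26×4π×0.708²) = 0.006106 K/W
R_total = 0.09987 K/W
Q = ΔT/R_total = 98/0.09987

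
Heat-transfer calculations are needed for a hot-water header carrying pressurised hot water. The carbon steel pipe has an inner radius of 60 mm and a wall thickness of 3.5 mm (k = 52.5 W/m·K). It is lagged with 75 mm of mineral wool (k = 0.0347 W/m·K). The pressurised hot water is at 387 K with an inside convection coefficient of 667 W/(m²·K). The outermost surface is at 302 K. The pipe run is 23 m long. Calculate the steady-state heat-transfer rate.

Q ≈ 546 W

Radial resistances (cylindrical: R_cond = ln(r_o/r_i)/(2πkL), R_conv = 1/(h·2πrL)):
R_inner film = 1/(h_i·2πr₁L) = 1/(667×2π×0.06×23) = 1.729×10^-4 K/W
R_carbon steel pipe wall = ln(63.5/60)/(2π×52.5×23) = 7.473×10^-6 K/W
R_mineral wool = ln(138.5/63.5)/(2π×0.0347×23) = 0.1555 K/W
R_total = 0.1557 K/W
Q = ΔT/R_total = 85/0.1557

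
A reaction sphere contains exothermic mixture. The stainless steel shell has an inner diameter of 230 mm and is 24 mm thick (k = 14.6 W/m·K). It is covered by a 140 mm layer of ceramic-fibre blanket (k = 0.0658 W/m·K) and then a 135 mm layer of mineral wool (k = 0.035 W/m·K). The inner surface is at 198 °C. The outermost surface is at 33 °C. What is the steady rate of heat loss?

Q ≈ 23.5 W

Radial (spherical) resistances in series:
R_stainless steel shell = (1/0.115 − 1/0.139)/(4π×14.6) = 0.008183 K/W
R_ceramic-fibre blanket = (1/0.139 − 1/0.279)/(4π×0.0658) = 4.366 K/W
R_mineral wool = (1/0.279 − 1/0.414)/(4π×0.035) = 2.657 K/W
R_total = 7.031 K/W
Q = ΔT/R_total = 165/7.031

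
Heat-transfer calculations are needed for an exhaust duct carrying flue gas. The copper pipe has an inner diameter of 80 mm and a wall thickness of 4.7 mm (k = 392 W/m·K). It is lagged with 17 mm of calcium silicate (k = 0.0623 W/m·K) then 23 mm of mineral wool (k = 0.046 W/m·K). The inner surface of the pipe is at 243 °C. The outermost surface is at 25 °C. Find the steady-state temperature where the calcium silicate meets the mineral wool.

T ≈ 149 °C

Treating each annulus and film as a series resistance:
R_copper pipe wall = ln(44.7/40)/(2π×392×1) = 4.511×10^-5 K/W
R_calcium silicate = ln(61.7/44.7)/(2π×0.0623×1) = 0.8234 K/W
R_mineral wool = ln(84.7/61.7)/(2π×0.046×1) = 1.096 K/W
R_total = 1.92 K/W
Q = ΔT/R_total = 218/1.92
Q = 114 W/m
T_interface = T_inner − Q·ΣR(inner→interface) = 243 − 114×0.8234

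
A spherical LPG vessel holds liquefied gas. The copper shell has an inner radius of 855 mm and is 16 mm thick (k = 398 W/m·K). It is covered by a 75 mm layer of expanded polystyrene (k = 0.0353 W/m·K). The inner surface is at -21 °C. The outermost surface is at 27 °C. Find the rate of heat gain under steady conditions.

Q ≈ 234 W

Radial (spherical) resistances in series:
R_copper shell = (1/0.855 − 1/0.871)/(4π×398) = 4.296×10^-6 K/W
R_expanded polystyrene = (1/0.871 − 1/0.946)/(4π×0.0353) = 0.2052 K/W
R_total = 0.2052 K/W
Q = ΔT/R_total = 48/0.2052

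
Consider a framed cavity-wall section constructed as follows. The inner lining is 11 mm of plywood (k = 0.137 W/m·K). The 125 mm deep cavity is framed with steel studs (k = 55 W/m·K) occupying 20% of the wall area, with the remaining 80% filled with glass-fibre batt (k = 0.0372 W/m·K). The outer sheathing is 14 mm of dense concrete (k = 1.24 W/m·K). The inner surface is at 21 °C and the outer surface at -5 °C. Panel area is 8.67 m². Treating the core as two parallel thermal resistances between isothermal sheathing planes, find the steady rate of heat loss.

Sheathing layers in series; stud and cavity paths in parallel between them.
R_inner = 0.011/(0.137×8.67) = 0.009261 K/W
R_stud  = 0.125/(55×0.2×8.67) = 0.001311 K/W
R_cav   = 0.125/(0.0372×0.8×8.67) = 0.4845 K/W
1/R_core = 1/R_stud + 1/R_cav → R_core = 0.001307 K/W
R_outer = 0.014/(1.24×8.67) = 0.001302 K/W
R_total = 0.01187 K/W
Q = ΔT/R_total = 26/0.01187

Q ≈ 2190 W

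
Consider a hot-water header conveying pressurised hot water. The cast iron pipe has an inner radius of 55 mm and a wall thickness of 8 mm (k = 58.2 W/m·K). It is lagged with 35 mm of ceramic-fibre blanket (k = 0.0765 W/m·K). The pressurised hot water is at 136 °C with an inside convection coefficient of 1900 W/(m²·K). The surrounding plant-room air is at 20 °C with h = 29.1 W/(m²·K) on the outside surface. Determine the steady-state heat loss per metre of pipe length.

For a radial system each layer contributes R = ln(r_out/r_in)/(2πkL); films add R = 1/(hA).
R_inner film = 1/(h_i·2πr₁L) = 1/(1900×2π×0.055×1) = 0.001523 K/W
R_cast iron pipe wall = ln(63/55)/(2π×58.2×1) = 3.714×10^-4 K/W
R_ceramic-fibre blanket = ln(98/63)/(2π×0.0765×1) = 0.9192 K/W
R_outer film = 1/(h_o·2πr_oL) = 1/(29.1×2π×0.098×1) = 0.05581 K/W
R_total = 0.9769 K/W
Q = ΔT/R_total = 116/0.9769

q′ ≈ 119 W/m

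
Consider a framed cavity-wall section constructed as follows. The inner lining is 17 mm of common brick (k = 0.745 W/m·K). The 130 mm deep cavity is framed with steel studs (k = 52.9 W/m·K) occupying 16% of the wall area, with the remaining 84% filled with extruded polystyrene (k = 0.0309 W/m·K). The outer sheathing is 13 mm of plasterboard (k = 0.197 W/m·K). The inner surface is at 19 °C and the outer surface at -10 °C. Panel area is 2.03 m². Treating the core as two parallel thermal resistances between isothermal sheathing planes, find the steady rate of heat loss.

Q ≈ 565 W

Sheathing layers in series; stud and cavity paths in parallel between them.
R_inner = 0.017/(0.745×2.03) = 0.01124 K/W
R_stud  = 0.13/(52.9×0.16×2.03) = 0.007566 K/W
R_cav   = 0.13/(0.0309×0.84×2.03) = 2.467 K/W
1/R_core = 1/R_stud + 1/R_cav → R_core = 0.007543 K/W
R_outer = 0.013/(0.197×2.03) = 0.03251 K/W
R_total = 0.05129 K/W
Q = ΔT/R_total = 29/0.05129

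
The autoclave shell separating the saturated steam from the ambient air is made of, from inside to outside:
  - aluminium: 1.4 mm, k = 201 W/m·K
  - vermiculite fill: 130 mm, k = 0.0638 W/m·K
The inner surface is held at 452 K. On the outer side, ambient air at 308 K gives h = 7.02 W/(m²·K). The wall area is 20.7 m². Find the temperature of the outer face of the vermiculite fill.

T ≈ 317 K

Model the wall as resistances in series:
R_aluminium = L/(kA) = 0.0014/(201×20.7) = 3.365×10^-7 K/W
R_vermiculite fill = L/(kA) = 0.13/(0.0638×20.7) = 0.09844 K/W
R_outer film = 1/(h_o·A) = 1/(7.02×20.7) = 0.006882 K/W
R_total = 0.1053 K/W;  Q = ΔT/R_total = 144/0.1053 = 1367 W
T_interface = T_inner − Q·ΣR(inner→interface) = 452 − 1370×0.09844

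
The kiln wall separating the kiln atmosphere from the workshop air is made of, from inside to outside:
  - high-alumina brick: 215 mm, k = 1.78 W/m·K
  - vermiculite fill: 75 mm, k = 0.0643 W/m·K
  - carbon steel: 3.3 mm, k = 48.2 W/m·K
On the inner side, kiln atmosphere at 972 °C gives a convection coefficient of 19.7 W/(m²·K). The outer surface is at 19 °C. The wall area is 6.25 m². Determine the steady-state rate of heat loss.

Q ≈ 4450 W

Series thermal resistances:
R_inner film = 1/(h_i·A) = 1/(19.7×6.25) = 0.008122 K/W
R_high-alumina brick = L/(kA) = 0.215/(1.78×6.25) = 0.01933 K/W
R_vermiculite fill = L/(kA) = 0.075/(0.0643×6.25) = 0.1866 K/W
R_carbon steel = L/(kA) = 0.0033/(48.2×6.25) = 1.095×10^-5 K/W
R_total = 0.2141 K/W
Q = ΔT / R_total = 953 / 0.2141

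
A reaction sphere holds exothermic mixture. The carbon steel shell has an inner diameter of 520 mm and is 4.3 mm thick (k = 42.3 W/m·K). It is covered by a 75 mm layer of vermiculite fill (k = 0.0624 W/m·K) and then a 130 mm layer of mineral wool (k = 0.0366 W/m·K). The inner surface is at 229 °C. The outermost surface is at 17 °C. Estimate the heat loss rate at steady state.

For a spherical shell R = (1/r₁ − 1/r₂)/(4πk); film R = 1/(h·4πr²). In series:
R_carbon steel shell = (1/0.26 − 1/0.2643)/(4π×42.3) = 1.177×10^-4 K/W
R_vermiculite fill = (1/0.2643 − 1/0.3393)/(4π×0.0624) = 1.067 K/W
R_mineral wool = (1/0.3393 − 1/0.4693)/(4π×0.0366) = 1.775 K/W
R_total = 2.842 K/W
Q = ΔT/R_total = 212/2.842

Q ≈ 74.6 W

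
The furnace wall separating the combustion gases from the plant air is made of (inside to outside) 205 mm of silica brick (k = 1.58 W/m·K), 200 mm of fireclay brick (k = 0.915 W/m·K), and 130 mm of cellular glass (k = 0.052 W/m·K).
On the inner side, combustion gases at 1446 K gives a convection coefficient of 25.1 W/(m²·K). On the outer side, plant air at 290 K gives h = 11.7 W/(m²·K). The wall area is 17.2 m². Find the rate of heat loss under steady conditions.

Using the resistance-network approach (series):
R_inner film = 1/(h_i·A) = 1/(25.1×17.2) = 0.002316 K/W
R_silica brick = L/(kA) = 0.205/(1.58×17.2) = 0.007543 K/W
R_fireclay brick = L/(kA) = 0.2/(0.915×17.2) = 0.01271 K/W
R_cellular glass = L/(kA) = 0.13/(0.052×17.2) = 0.1453 K/W
R_outer film = 1/(h_o·A) = 1/(11.7×17.2) = 0.004969 K/W
R_total = 0.1729 K/W
Q = ΔT / R_total = 1156 / 0.1729

Q ≈ 6690 W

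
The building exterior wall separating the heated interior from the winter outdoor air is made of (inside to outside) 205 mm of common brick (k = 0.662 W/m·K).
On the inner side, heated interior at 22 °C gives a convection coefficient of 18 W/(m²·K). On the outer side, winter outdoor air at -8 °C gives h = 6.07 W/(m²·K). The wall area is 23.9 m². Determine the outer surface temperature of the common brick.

T ≈ 1.33 °C

Series thermal resistances:
R_inner film = 1/(h_i·A) = 1/(18×23.9) = 0.002325 K/W
R_common brick = L/(kA) = 0.205/(0.662×23.9) = 0.01296 K/W
R_outer film = 1/(h_o·A) = 1/(6.07×23.9) = 0.006893 K/W
R_total = 0.02217 K/W;  Q = ΔT/R_total = 30/0.02217 = 1353 W
T_interface = T_inner − Q·ΣR(inner→interface) = 22 − 1350×0.01528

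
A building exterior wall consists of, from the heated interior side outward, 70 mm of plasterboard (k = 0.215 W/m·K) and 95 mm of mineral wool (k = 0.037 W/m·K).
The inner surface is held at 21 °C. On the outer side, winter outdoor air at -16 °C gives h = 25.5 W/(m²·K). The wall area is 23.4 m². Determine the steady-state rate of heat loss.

Q ≈ 295 W

Treating each layer as a thermal resistance in series:
R_plasterboard = L/(kA) = 0.07/(0.215×23.4) = 0.01391 K/W
R_mineral wool = L/(kA) = 0.095/(0.037×23.4) = 0.1097 K/W
R_outer film = 1/(h_o·A) = 1/(25.5×23.4) = 0.001676 K/W
R_total = 0.1253 K/W
Q = ΔT / R_total = 37 / 0.1253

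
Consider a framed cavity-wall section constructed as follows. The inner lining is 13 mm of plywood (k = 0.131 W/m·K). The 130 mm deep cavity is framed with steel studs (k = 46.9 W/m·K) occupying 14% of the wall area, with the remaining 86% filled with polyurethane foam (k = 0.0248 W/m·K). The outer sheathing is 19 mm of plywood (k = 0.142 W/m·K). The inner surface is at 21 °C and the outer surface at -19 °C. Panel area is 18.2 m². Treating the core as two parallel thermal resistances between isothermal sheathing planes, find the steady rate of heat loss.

Sheathing layers in series; stud and cavity paths in parallel between them.
R_inner = 0.013/(0.131×18.2) = 0.005453 K/W
R_stud  = 0.13/(46.9×0.14×18.2) = 0.001088 K/W
R_cav   = 0.13/(0.0248×0.86×18.2) = 0.3349 K/W
1/R_core = 1/R_stud + 1/R_cav → R_core = 0.001084 K/W
R_outer = 0.019/(0.142×18.2) = 0.007352 K/W
R_total = 0.01389 K/W
Q = ΔT/R_total = 40/0.01389

Q ≈ 2880 W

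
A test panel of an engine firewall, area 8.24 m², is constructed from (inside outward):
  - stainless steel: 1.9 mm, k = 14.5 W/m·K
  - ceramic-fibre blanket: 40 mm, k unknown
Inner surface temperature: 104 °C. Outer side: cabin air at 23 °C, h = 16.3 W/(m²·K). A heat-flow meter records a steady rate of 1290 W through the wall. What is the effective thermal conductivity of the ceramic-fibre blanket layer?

Treating each layer as a thermal resistance in series:
R_stainless steel = L/(kA) = 0.0019/(14.5×8.24) = 1.59×10^-5 K/W
R_outer film = 1/(h_o·A) = 1/(16.3×8.24) = 0.007445 K/W
Sum of known resistances R_other = 0.007461 K/W
Total R = ΔT/Q = 81/1290 = 0.06279 K/W
R_ceramic-fibre blanket = R_total − R_other = 0.05533 K/W
k = L/(R·A) = 0.04/(0.05533×8.24)

k ≈ 0.0877 W/(m·K)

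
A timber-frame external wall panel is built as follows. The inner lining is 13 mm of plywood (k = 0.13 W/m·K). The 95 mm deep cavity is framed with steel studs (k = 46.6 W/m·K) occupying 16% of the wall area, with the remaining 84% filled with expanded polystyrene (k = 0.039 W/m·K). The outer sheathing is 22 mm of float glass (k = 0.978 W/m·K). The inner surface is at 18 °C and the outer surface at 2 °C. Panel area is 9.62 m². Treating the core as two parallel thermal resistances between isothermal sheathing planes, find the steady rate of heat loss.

Q ≈ 1140 W

Sheathing layers in series; stud and cavity paths in parallel between them.
R_inner = 0.013/(0.13×9.62) = 0.0104 K/W
R_stud  = 0.095/(46.6×0.16×9.62) = 0.001324 K/W
R_cav   = 0.095/(0.039×0.84×9.62) = 0.3014 K/W
1/R_core = 1/R_stud + 1/R_cav → R_core = 0.001319 K/W
R_outer = 0.022/(0.978×9.62) = 0.002338 K/W
R_total = 0.01405 K/W
Q = ΔT/R_total = 16/0.01405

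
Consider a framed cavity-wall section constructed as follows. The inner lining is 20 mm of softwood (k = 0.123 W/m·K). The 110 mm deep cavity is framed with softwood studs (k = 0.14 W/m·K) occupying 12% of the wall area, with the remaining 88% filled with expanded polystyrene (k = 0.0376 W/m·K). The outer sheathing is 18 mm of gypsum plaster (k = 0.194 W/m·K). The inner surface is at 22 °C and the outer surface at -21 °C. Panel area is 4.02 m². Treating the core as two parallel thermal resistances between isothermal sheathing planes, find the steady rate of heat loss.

Q ≈ 70.3 W

Sheathing layers in series; stud and cavity paths in parallel between them.
R_inner = 0.02/(0.123×4.02) = 0.04045 K/W
R_stud  = 0.11/(0.14×0.12×4.02) = 1.629 K/W
R_cav   = 0.11/(0.0376×0.88×4.02) = 0.827 K/W
1/R_core = 1/R_stud + 1/R_cav → R_core = 0.5485 K/W
R_outer = 0.018/(0.194×4.02) = 0.02308 K/W
R_total = 0.612 K/W
Q = ΔT/R_total = 43/0.612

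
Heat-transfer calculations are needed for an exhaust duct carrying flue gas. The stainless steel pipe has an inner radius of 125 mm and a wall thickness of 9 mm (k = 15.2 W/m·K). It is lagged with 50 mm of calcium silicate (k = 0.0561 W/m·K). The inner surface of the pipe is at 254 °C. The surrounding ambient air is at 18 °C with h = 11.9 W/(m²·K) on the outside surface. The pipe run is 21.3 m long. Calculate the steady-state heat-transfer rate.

Per-layer cylindrical resistances, series-summed:
R_stainless steel pipe wall = ln(134/125)/(2π×15.2×21.3) = 3.418×10^-5 K/W
R_calcium silicate = ln(184/134)/(2π×0.0561×21.3) = 0.04223 K/W
R_outer film = 1/(h_o·2πr_oL) = 1/(11.9×2π×0.184×21.3) = 0.003413 K/W
R_total = 0.04568 K/W
Q = ΔT/R_total = 236/0.04568

Q ≈ 5170 W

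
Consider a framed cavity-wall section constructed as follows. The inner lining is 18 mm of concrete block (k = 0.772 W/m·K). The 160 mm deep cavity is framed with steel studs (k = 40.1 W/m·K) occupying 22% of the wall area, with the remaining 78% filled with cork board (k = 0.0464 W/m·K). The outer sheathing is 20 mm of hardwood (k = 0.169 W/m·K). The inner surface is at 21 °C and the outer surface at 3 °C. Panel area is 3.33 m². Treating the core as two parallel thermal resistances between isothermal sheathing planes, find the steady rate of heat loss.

Sheathing layers in series; stud and cavity paths in parallel between them.
R_inner = 0.018/(0.772×3.33) = 0.007002 K/W
R_stud  = 0.16/(40.1×0.22×3.33) = 0.005446 K/W
R_cav   = 0.16/(0.0464×0.78×3.33) = 1.328 K/W
1/R_core = 1/R_stud + 1/R_cav → R_core = 0.005424 K/W
R_outer = 0.02/(0.169×3.33) = 0.03554 K/W
R_total = 0.04796 K/W
Q = ΔT/R_total = 18/0.04796

Q ≈ 375 W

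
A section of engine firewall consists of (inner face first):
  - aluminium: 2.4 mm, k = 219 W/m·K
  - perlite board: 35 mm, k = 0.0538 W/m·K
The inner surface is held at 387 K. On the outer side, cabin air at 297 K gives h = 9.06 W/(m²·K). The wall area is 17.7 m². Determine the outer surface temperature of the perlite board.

Using the resistance-network approach (series):
R_aluminium = L/(kA) = 0.0024/(219×17.7) = 6.191×10^-7 K/W
R_perlite board = L/(kA) = 0.035/(0.0538×17.7) = 0.03675 K/W
R_outer film = 1/(h_o·A) = 1/(9.06×17.7) = 0.006236 K/W
R_total = 0.04299 K/W;  Q = ΔT/R_total = 90/0.04299 = 2093 W
T_interface = T_inner − Q·ΣR(inner→interface) = 387 − 2090×0.03676

T ≈ 310 K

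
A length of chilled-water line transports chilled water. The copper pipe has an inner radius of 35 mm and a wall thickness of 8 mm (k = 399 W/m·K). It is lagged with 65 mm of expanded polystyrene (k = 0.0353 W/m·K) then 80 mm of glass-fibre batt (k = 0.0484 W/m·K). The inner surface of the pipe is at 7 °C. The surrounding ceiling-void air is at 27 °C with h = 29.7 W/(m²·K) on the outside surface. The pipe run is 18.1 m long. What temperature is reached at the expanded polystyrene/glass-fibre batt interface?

For a radial system each layer contributes R = ln(r_out/r_in)/(2πkL); films add R = 1/(hA).
R_copper pipe wall = ln(43/35)/(2π×399×18.1) = 4.537×10^-6 K/W
R_expanded polystyrene = ln(108/43)/(2π×0.0353×18.1) = 0.2294 K/W
R_glass-fibre batt = ln(188/108)/(2π×0.0484×18.1) = 0.1007 K/W
R_outer film = 1/(h_o·2πr_oL) = 1/(29.7×2π×0.188×18.1) = 0.001575 K/W
R_total = 0.3317 K/W
Q = ΔT/R_total = 20/0.3317
Q = 60.3 W
T_interface = T_inner + Q·ΣR(inner→interface) = 7 + 60.3×0.2294

T ≈ 20.8 °C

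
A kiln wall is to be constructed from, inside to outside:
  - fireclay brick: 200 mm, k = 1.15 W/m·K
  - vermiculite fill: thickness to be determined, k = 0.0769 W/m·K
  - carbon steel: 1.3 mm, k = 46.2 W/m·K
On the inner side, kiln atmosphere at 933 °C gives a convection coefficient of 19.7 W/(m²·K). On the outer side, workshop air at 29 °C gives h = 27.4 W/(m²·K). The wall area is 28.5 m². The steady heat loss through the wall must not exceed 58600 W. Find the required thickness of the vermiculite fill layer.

Thermal resistances in series:
R_inner film = 1/(h_i·A) = 1/(19.7×28.5) = 0.001781 K/W
R_fireclay brick = L/(kA) = 0.2/(1.15×28.5) = 0.006102 K/W
R_carbon steel = L/(kA) = 0.0013/(46.2×28.5) = 9.873×10^-7 K/W
R_outer film = 1/(h_o·A) = 1/(27.4×28.5) = 0.001281 K/W
Sum of the known resistances R_other = 0.009165 K/W
Required total resistance R_tot = ΔT/Q_allow = 904/58600 = 0.01543 K/W
R_vermiculite fill = R_tot − R_other = 0.006262 K/W
L = R·k·A = 0.006262×0.0769×28.5

L ≈ 13.7 mm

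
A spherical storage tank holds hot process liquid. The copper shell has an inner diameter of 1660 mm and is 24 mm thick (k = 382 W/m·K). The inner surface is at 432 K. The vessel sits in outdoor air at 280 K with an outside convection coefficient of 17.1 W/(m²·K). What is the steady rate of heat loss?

Spherical conduction: R = (1/r_in − 1/r_out)/(4πk) per layer; series-sum.
R_copper shell = (1/0.83 − 1/0.854)/(4π×382) = 7.053×10^-6 K/W
R_outer film = 1/(h·4πr_o²) = 1/(17.1×4π×0.854²) = 0.006381 K/W
R_total = 0.006388 K/W
Q = ΔT/R_total = 152/0.006388

Q ≈ 23800 W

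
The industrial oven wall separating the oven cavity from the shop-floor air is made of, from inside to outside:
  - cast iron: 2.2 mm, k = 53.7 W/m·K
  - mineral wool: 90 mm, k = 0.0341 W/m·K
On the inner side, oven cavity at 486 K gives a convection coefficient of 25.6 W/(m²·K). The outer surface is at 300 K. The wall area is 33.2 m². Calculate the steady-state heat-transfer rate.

Model the wall as resistances in series:
R_inner film = 1/(h_i·A) = 1/(25.6×33.2) = 0.001177 K/W
R_cast iron = L/(kA) = 0.0022/(53.7×33.2) = 1.234×10^-6 K/W
R_mineral wool = L/(kA) = 0.09/(0.0341×33.2) = 0.0795 K/W
R_total = 0.08067 K/W
Q = ΔT / R_total = 186 / 0.08067

Q ≈ 2310 W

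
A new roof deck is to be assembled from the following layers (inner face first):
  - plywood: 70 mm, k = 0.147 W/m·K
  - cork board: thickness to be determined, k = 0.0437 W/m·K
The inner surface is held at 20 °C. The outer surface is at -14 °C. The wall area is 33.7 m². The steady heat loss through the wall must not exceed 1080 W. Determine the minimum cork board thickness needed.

Series thermal resistances:
R_plywood = L/(kA) = 0.07/(0.147×33.7) = 0.01413 K/W
Sum of the known resistances R_other = 0.01413 K/W
Required total resistance R_tot = ΔT/Q_allow = 34/1080 = 0.03148 K/W
R_cork board = R_tot − R_other = 0.01735 K/W
L = R·k·A = 0.01735×0.0437×33.7

L ≈ 25.6 mm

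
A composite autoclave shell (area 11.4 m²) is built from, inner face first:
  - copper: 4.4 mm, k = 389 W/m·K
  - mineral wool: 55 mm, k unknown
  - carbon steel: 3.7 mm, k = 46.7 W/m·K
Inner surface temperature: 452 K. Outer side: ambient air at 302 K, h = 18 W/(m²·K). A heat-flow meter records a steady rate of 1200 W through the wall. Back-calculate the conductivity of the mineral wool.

k ≈ 0.0402 W/(m·K)

Using the resistance-network approach (series):
R_copper = L/(kA) = 0.0044/(389×11.4) = 9.922×10^-7 K/W
R_carbon steel = L/(kA) = 0.0037/(46.7×11.4) = 6.95×10^-6 K/W
R_outer film = 1/(h_o·A) = 1/(18×11.4) = 0.004873 K/W
Sum of known resistances R_other = 0.004881 K/W
Total R = ΔT/Q = 150/1200 = 0.125 K/W
R_mineral wool = R_total − R_other = 0.1201 K/W
k = L/(R·A) = 0.055/(0.1201×11.4)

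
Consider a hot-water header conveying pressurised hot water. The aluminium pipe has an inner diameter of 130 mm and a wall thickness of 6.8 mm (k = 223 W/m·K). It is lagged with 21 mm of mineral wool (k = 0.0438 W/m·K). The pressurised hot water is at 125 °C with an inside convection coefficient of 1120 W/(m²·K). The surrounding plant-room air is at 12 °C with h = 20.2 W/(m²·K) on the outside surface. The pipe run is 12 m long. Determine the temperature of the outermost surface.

T ≈ 21.4 °C

Per-layer cylindrical resistances, series-summed:
R_inner film = 1/(h_i·2πr₁L) = 1/(1120×2π×0.065×12) = 1.822×10^-4 K/W
R_aluminium pipe wall = ln(71.8/65)/(2π×223×12) = 5.918×10^-6 K/W
R_mineral wool = ln(92.8/71.8)/(2π×0.0438×12) = 0.07769 K/W
R_outer film = 1/(h_o·2πr_oL) = 1/(20.2×2π×0.0928×12) = 0.007075 K/W
R_total = 0.08495 K/W
Q = ΔT/R_total = 113/0.08495
Q = 1330 W
T_interface = T_inner − Q·ΣR(inner→interface) = 125 − 1330×0.07788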